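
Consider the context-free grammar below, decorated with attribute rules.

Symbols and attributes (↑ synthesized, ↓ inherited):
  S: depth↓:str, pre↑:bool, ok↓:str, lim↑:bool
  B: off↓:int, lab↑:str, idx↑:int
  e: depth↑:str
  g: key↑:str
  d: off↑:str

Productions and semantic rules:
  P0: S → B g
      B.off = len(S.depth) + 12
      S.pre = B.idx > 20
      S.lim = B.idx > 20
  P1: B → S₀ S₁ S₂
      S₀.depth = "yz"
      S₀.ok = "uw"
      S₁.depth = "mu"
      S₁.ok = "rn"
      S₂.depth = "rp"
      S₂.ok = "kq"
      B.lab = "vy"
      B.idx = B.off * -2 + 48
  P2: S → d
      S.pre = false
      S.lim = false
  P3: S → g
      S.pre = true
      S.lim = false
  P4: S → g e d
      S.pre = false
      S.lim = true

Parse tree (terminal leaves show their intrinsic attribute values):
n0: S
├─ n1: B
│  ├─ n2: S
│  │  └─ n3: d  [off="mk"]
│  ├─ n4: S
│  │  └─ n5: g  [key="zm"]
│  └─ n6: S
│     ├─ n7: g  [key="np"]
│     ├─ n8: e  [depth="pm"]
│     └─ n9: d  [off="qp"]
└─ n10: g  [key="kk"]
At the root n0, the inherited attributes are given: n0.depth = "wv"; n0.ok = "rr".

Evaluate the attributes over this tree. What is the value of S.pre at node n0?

1. n0.depth = "wv"  [given at root]
2. n0.ok = "rr"  [given at root]
3. n1.off = 14  [len(S.depth) + 12]
4. n2.depth = "yz"  ["yz"]
5. n2.ok = "uw"  ["uw"]
6. n3.off = "mk"  [terminal]
7. n2.pre = false  [false]
8. n2.lim = false  [false]
9. n4.depth = "mu"  ["mu"]
10. n4.ok = "rn"  ["rn"]
11. n5.key = "zm"  [terminal]
12. n4.pre = true  [true]
13. n4.lim = false  [false]
14. n6.depth = "rp"  ["rp"]
15. n6.ok = "kq"  ["kq"]
16. n7.key = "np"  [terminal]
17. n8.depth = "pm"  [terminal]
18. n9.off = "qp"  [terminal]
19. n6.pre = false  [false]
20. n6.lim = true  [true]
21. n1.lab = "vy"  ["vy"]
22. n1.idx = 20  [B.off * -2 + 48]
23. n10.key = "kk"  [terminal]
24. n0.pre = false  [B.idx > 20]
25. n0.lim = false  [B.idx > 20]

false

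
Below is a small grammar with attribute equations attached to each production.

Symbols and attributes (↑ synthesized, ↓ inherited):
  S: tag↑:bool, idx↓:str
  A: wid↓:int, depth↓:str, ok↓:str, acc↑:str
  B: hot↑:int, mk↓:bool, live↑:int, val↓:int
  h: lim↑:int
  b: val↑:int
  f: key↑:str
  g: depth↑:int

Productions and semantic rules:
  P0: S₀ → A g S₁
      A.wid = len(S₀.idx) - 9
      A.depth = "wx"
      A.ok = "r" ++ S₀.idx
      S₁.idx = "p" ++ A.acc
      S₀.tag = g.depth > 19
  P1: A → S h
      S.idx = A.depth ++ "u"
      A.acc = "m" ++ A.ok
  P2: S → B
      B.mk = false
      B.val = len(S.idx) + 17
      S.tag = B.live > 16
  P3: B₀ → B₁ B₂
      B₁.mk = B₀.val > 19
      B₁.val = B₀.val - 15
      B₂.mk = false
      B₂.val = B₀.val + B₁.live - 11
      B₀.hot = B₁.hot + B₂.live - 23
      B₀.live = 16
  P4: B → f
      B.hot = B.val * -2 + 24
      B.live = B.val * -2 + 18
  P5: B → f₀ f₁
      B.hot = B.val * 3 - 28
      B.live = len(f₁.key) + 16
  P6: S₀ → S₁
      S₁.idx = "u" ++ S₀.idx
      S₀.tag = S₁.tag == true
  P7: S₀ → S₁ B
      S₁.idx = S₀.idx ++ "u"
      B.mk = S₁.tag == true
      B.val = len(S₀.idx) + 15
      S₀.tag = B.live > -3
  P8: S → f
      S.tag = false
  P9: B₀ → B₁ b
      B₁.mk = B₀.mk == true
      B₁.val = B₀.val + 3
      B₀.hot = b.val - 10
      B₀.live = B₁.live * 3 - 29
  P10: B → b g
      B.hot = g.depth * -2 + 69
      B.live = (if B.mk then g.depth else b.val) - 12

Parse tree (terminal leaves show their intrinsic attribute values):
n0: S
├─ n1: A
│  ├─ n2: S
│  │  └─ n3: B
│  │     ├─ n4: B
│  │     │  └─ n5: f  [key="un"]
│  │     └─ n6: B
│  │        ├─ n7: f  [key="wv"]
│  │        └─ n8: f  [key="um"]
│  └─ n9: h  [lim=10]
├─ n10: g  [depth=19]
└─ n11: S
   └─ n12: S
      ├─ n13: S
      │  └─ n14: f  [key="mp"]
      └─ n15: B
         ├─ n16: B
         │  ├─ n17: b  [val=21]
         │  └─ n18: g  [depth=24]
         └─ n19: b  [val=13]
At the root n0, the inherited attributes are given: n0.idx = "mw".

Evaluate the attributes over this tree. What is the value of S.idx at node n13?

1. n0.idx = "mw"  [given at root]
2. n1.wid = -7  [len(S₀.idx) - 9]
3. n1.depth = "wx"  ["wx"]
4. n1.ok = "rmw"  ["r" ++ S₀.idx]
5. n2.idx = "wxu"  [A.depth ++ "u"]
6. n3.mk = false  [false]
7. n3.val = 20  [len(S.idx) + 17]
8. n4.mk = true  [B₀.val > 19]
9. n4.val = 5  [B₀.val - 15]
10. n5.key = "un"  [terminal]
11. n4.hot = 14  [B.val * -2 + 24]
12. n4.live = 8  [B.val * -2 + 18]
13. n6.mk = false  [false]
14. n6.val = 17  [B₀.val + B₁.live - 11]
15. n7.key = "wv"  [terminal]
16. n8.key = "um"  [terminal]
17. n6.hot = 23  [B.val * 3 - 28]
18. n6.live = 18  [len(f₁.key) + 16]
19. n3.hot = 9  [B₁.hot + B₂.live - 23]
20. n3.live = 16  [16]
21. n2.tag = false  [B.live > 16]
22. n9.lim = 10  [terminal]
23. n1.acc = "mrmw"  ["m" ++ A.ok]
24. n10.depth = 19  [terminal]
25. n11.idx = "pmrmw"  ["p" ++ A.acc]
26. n12.idx = "upmrmw"  ["u" ++ S₀.idx]
27. n13.idx = "upmrmwu"  [S₀.idx ++ "u"]
28. n14.key = "mp"  [terminal]
29. n13.tag = false  [false]
30. n15.mk = false  [S₁.tag == true]
31. n15.val = 21  [len(S₀.idx) + 15]
32. n16.mk = false  [B₀.mk == true]
33. n16.val = 24  [B₀.val + 3]
34. n17.val = 21  [terminal]
35. n18.depth = 24  [terminal]
36. n16.hot = 21  [g.depth * -2 + 69]
37. n16.live = 9  [(if B.mk then g.depth else b.val) - 12]
38. n19.val = 13  [terminal]
39. n15.hot = 3  [b.val - 10]
40. n15.live = -2  [B₁.live * 3 - 29]
41. n12.tag = true  [B.live > -3]
42. n11.tag = true  [S₁.tag == true]
43. n0.tag = false  [g.depth > 19]

"upmrmwu"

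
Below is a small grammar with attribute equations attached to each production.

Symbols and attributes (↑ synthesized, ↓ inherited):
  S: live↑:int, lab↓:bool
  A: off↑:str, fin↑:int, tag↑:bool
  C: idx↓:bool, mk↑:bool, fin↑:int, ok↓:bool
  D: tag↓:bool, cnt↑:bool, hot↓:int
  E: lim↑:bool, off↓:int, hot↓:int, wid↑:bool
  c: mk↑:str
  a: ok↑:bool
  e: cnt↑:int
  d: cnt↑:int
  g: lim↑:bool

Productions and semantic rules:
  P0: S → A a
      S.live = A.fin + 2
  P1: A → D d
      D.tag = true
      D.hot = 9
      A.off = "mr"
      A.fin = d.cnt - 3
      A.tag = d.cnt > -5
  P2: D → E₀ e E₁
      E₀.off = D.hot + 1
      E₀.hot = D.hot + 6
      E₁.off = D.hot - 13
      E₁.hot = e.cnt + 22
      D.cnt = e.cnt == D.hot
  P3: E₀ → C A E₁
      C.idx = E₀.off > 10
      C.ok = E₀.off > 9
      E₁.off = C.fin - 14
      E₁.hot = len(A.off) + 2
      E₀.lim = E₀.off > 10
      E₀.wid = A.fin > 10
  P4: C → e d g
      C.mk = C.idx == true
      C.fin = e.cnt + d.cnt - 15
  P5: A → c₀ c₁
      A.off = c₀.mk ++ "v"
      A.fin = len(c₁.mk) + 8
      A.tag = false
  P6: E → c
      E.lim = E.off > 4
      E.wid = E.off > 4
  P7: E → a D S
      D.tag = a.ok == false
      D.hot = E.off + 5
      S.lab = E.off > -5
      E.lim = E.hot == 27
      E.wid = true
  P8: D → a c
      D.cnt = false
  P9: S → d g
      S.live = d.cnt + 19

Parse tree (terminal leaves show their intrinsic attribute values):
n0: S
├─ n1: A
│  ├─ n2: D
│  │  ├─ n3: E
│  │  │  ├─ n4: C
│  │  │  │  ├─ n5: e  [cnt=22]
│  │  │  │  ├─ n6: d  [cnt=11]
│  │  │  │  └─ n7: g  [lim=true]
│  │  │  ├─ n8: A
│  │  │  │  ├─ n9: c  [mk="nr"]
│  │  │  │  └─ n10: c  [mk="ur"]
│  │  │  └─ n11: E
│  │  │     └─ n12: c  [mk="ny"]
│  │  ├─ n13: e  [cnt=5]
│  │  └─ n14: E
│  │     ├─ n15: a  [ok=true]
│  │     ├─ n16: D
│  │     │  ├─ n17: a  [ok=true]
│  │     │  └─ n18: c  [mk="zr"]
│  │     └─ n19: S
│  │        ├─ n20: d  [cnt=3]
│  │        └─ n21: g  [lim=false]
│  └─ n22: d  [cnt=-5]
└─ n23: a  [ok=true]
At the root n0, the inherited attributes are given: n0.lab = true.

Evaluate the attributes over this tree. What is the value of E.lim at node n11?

false

1. n0.lab = true  [given at root]
2. n2.tag = true  [true]
3. n2.hot = 9  [9]
4. n3.off = 10  [D.hot + 1]
5. n3.hot = 15  [D.hot + 6]
6. n4.idx = false  [E₀.off > 10]
7. n4.ok = true  [E₀.off > 9]
8. n5.cnt = 22  [terminal]
9. n6.cnt = 11  [terminal]
10. n7.lim = true  [terminal]
11. n4.mk = false  [C.idx == true]
12. n4.fin = 18  [e.cnt + d.cnt - 15]
13. n9.mk = "nr"  [terminal]
14. n10.mk = "ur"  [terminal]
15. n8.off = "nrv"  [c₀.mk ++ "v"]
16. n8.fin = 10  [len(c₁.mk) + 8]
17. n8.tag = false  [false]
18. n11.off = 4  [C.fin - 14]
19. n11.hot = 5  [len(A.off) + 2]
20. n12.mk = "ny"  [terminal]
21. n11.lim = false  [E.off > 4]
22. n11.wid = false  [E.off > 4]
23. n3.lim = false  [E₀.off > 10]
24. n3.wid = false  [A.fin > 10]
25. n13.cnt = 5  [terminal]
26. n14.off = -4  [D.hot - 13]
27. n14.hot = 27  [e.cnt + 22]
28. n15.ok = true  [terminal]
29. n16.tag = false  [a.ok == false]
30. n16.hot = 1  [E.off + 5]
31. n17.ok = true  [terminal]
32. n18.mk = "zr"  [terminal]
33. n16.cnt = false  [false]
34. n19.lab = true  [E.off > -5]
35. n20.cnt = 3  [terminal]
36. n21.lim = false  [terminal]
37. n19.live = 22  [d.cnt + 19]
38. n14.lim = true  [E.hot == 27]
39. n14.wid = true  [true]
40. n2.cnt = false  [e.cnt == D.hot]
41. n22.cnt = -5  [terminal]
42. n1.off = "mr"  ["mr"]
43. n1.fin = -8  [d.cnt - 3]
44. n1.tag = false  [d.cnt > -5]
45. n23.ok = true  [terminal]
46. n0.live = -6  [A.fin + 2]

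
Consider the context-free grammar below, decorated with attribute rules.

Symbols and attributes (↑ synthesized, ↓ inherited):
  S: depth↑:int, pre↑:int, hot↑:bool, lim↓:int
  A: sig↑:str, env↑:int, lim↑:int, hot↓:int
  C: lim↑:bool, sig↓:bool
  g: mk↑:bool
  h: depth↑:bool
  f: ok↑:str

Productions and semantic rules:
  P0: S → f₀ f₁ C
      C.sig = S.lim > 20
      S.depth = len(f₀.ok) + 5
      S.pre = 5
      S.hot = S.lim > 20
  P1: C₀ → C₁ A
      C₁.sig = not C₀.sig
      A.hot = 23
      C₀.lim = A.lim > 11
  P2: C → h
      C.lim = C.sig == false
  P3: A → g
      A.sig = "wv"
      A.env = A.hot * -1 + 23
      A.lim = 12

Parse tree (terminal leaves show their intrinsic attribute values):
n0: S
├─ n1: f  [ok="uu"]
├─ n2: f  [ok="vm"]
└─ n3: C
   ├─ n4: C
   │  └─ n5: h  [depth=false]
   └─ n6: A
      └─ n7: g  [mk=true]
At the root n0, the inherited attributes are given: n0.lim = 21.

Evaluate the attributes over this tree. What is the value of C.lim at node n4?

1. n0.lim = 21  [given at root]
2. n1.ok = "uu"  [terminal]
3. n2.ok = "vm"  [terminal]
4. n3.sig = true  [S.lim > 20]
5. n4.sig = false  [not C₀.sig]
6. n5.depth = false  [terminal]
7. n4.lim = true  [C.sig == false]
8. n6.hot = 23  [23]
9. n7.mk = true  [terminal]
10. n6.sig = "wv"  ["wv"]
11. n6.env = 0  [A.hot * -1 + 23]
12. n6.lim = 12  [12]
13. n3.lim = true  [A.lim > 11]
14. n0.depth = 7  [len(f₀.ok) + 5]
15. n0.pre = 5  [5]
16. n0.hot = true  [S.lim > 20]

true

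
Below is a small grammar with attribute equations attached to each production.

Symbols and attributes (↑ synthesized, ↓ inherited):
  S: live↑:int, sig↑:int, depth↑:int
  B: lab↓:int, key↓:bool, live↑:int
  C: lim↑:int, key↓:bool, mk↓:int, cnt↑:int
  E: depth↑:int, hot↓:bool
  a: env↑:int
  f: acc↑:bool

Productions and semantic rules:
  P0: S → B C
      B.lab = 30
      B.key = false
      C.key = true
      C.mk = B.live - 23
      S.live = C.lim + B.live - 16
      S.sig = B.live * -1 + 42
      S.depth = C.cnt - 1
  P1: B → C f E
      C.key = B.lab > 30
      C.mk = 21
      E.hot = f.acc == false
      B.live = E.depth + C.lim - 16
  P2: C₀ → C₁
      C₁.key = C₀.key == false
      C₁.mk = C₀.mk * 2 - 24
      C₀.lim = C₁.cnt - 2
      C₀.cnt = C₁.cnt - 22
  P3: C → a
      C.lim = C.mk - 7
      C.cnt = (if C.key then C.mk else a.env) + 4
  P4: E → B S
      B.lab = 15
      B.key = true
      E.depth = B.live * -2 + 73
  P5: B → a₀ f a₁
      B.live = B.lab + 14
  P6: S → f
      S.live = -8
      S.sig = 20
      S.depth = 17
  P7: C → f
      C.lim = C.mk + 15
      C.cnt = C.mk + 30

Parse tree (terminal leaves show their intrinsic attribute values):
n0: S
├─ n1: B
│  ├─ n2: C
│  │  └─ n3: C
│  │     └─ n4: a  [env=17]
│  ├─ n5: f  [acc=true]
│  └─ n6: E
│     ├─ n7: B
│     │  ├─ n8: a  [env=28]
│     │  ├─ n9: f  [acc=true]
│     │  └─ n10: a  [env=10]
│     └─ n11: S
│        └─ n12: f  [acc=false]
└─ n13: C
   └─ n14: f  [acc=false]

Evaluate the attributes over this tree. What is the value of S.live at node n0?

1. n1.lab = 30  [30]
2. n1.key = false  [false]
3. n2.key = false  [B.lab > 30]
4. n2.mk = 21  [21]
5. n3.key = true  [C₀.key == false]
6. n3.mk = 18  [C₀.mk * 2 - 24]
7. n4.env = 17  [terminal]
8. n3.lim = 11  [C.mk - 7]
9. n3.cnt = 22  [(if C.key then C.mk else a.env) + 4]
10. n2.lim = 20  [C₁.cnt - 2]
11. n2.cnt = 0  [C₁.cnt - 22]
12. n5.acc = true  [terminal]
13. n6.hot = false  [f.acc == false]
14. n7.lab = 15  [15]
15. n7.key = true  [true]
16. n8.env = 28  [terminal]
17. n9.acc = true  [terminal]
18. n10.env = 10  [terminal]
19. n7.live = 29  [B.lab + 14]
20. n12.acc = false  [terminal]
21. n11.live = -8  [-8]
22. n11.sig = 20  [20]
23. n11.depth = 17  [17]
24. n6.depth = 15  [B.live * -2 + 73]
25. n1.live = 19  [E.depth + C.lim - 16]
26. n13.key = true  [true]
27. n13.mk = -4  [B.live - 23]
28. n14.acc = false  [terminal]
29. n13.lim = 11  [C.mk + 15]
30. n13.cnt = 26  [C.mk + 30]
31. n0.live = 14  [C.lim + B.live - 16]
32. n0.sig = 23  [B.live * -1 + 42]
33. n0.depth = 25  [C.cnt - 1]

14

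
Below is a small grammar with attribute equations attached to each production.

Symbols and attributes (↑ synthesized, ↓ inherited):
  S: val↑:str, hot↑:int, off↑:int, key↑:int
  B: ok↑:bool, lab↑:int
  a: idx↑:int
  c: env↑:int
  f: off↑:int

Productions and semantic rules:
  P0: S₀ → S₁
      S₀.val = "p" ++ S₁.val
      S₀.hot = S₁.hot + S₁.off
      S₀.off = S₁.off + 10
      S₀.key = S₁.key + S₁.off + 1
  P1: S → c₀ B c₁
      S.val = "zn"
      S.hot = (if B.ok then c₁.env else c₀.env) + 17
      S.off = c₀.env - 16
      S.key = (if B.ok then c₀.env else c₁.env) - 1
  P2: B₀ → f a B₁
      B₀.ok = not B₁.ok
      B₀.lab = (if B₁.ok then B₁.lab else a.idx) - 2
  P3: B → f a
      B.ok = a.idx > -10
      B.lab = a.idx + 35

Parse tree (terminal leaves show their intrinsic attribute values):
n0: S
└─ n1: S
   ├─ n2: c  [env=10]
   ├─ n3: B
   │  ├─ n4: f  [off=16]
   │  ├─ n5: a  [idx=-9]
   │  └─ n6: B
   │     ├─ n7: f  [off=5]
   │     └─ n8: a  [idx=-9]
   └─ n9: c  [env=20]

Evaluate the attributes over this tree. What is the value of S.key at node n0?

14

1. n2.env = 10  [terminal]
2. n4.off = 16  [terminal]
3. n5.idx = -9  [terminal]
4. n7.off = 5  [terminal]
5. n8.idx = -9  [terminal]
6. n6.ok = true  [a.idx > -10]
7. n6.lab = 26  [a.idx + 35]
8. n3.ok = false  [not B₁.ok]
9. n3.lab = 24  [(if B₁.ok then B₁.lab else a.idx) - 2]
10. n9.env = 20  [terminal]
11. n1.val = "zn"  ["zn"]
12. n1.hot = 27  [(if B.ok then c₁.env else c₀.env) + 17]
13. n1.off = -6  [c₀.env - 16]
14. n1.key = 19  [(if B.ok then c₀.env else c₁.env) - 1]
15. n0.val = "pzn"  ["p" ++ S₁.val]
16. n0.hot = 21  [S₁.hot + S₁.off]
17. n0.off = 4  [S₁.off + 10]
18. n0.key = 14  [S₁.key + S₁.off + 1]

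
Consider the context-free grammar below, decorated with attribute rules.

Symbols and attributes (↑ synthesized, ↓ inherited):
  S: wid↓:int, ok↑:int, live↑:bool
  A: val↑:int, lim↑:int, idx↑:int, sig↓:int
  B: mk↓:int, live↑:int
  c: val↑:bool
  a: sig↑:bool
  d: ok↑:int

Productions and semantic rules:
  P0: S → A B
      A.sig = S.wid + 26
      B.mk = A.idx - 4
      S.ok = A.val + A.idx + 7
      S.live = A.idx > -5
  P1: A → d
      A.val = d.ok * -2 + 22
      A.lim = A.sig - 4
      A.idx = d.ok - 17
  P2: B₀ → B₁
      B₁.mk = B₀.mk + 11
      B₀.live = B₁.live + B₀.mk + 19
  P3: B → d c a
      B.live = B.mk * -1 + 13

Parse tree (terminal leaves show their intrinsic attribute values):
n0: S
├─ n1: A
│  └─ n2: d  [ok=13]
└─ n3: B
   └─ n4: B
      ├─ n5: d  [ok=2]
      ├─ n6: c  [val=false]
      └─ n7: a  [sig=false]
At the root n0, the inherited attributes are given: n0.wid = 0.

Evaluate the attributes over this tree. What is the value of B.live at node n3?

1. n0.wid = 0  [given at root]
2. n1.sig = 26  [S.wid + 26]
3. n2.ok = 13  [terminal]
4. n1.val = -4  [d.ok * -2 + 22]
5. n1.lim = 22  [A.sig - 4]
6. n1.idx = -4  [d.ok - 17]
7. n3.mk = -8  [A.idx - 4]
8. n4.mk = 3  [B₀.mk + 11]
9. n5.ok = 2  [terminal]
10. n6.val = false  [terminal]
11. n7.sig = false  [terminal]
12. n4.live = 10  [B.mk * -1 + 13]
13. n3.live = 21  [B₁.live + B₀.mk + 19]
14. n0.ok = -1  [A.val + A.idx + 7]
15. n0.live = true  [A.idx > -5]

21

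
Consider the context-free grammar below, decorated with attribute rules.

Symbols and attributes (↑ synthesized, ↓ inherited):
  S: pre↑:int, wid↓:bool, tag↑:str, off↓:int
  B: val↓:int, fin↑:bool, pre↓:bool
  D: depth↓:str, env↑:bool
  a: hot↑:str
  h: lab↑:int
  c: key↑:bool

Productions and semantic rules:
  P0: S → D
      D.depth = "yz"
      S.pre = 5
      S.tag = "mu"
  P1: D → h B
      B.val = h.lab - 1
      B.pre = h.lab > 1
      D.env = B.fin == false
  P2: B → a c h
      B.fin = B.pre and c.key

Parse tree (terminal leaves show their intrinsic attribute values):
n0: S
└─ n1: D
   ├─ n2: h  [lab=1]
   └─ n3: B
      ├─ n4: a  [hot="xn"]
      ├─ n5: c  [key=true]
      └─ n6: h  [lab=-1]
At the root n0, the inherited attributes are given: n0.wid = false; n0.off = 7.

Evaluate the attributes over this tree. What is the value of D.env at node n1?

1. n0.wid = false  [given at root]
2. n0.off = 7  [given at root]
3. n1.depth = "yz"  ["yz"]
4. n2.lab = 1  [terminal]
5. n3.val = 0  [h.lab - 1]
6. n3.pre = false  [h.lab > 1]
7. n4.hot = "xn"  [terminal]
8. n5.key = true  [terminal]
9. n6.lab = -1  [terminal]
10. n3.fin = false  [B.pre and c.key]
11. n1.env = true  [B.fin == false]
12. n0.pre = 5  [5]
13. n0.tag = "mu"  ["mu"]

true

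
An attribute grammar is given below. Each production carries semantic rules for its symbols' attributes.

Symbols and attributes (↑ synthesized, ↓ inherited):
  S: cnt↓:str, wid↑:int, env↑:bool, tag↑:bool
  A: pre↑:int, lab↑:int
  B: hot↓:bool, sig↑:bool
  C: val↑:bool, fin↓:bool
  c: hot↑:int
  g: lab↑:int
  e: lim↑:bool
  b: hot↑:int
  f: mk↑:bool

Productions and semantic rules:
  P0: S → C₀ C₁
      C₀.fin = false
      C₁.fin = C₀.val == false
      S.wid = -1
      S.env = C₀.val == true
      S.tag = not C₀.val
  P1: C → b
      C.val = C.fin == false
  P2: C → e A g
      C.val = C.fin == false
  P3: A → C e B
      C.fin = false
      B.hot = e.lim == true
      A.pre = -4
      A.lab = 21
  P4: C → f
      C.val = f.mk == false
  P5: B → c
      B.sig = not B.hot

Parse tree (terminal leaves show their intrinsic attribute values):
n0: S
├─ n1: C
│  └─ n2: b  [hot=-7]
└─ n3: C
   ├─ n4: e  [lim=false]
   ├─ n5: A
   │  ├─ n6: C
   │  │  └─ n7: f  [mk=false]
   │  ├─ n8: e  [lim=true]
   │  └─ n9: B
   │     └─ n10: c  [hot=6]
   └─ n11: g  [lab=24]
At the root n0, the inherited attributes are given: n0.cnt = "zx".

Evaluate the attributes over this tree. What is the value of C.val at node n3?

1. n0.cnt = "zx"  [given at root]
2. n1.fin = false  [false]
3. n2.hot = -7  [terminal]
4. n1.val = true  [C.fin == false]
5. n3.fin = false  [C₀.val == false]
6. n4.lim = false  [terminal]
7. n6.fin = false  [false]
8. n7.mk = false  [terminal]
9. n6.val = true  [f.mk == false]
10. n8.lim = true  [terminal]
11. n9.hot = true  [e.lim == true]
12. n10.hot = 6  [terminal]
13. n9.sig = false  [not B.hot]
14. n5.pre = -4  [-4]
15. n5.lab = 21  [21]
16. n11.lab = 24  [terminal]
17. n3.val = true  [C.fin == false]
18. n0.wid = -1  [-1]
19. n0.env = true  [C₀.val == true]
20. n0.tag = false  [not C₀.val]

true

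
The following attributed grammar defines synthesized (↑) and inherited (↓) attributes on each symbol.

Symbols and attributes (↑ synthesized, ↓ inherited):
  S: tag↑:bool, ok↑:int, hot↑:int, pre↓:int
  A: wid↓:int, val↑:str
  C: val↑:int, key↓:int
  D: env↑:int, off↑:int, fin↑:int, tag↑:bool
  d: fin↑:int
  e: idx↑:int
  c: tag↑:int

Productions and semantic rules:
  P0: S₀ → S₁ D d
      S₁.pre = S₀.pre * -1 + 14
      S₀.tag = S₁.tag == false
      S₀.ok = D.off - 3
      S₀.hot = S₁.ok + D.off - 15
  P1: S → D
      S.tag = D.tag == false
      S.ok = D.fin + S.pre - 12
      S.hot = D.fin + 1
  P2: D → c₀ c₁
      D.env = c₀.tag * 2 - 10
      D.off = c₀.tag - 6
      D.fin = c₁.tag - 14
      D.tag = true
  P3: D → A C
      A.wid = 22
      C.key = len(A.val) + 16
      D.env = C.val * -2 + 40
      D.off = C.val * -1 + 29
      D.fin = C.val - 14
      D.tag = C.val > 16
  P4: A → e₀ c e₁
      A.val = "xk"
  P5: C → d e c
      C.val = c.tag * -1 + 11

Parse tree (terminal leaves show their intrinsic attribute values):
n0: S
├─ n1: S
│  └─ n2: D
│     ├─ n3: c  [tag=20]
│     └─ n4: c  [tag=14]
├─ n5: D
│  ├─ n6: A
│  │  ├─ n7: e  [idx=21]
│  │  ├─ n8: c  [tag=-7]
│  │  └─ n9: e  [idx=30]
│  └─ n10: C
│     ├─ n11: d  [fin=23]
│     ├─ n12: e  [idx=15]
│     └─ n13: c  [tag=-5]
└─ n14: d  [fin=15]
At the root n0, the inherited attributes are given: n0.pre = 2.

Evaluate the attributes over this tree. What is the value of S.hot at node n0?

-2

1. n0.pre = 2  [given at root]
2. n1.pre = 12  [S₀.pre * -1 + 14]
3. n3.tag = 20  [terminal]
4. n4.tag = 14  [terminal]
5. n2.env = 30  [c₀.tag * 2 - 10]
6. n2.off = 14  [c₀.tag - 6]
7. n2.fin = 0  [c₁.tag - 14]
8. n2.tag = true  [true]
9. n1.tag = false  [D.tag == false]
10. n1.ok = 0  [D.fin + S.pre - 12]
11. n1.hot = 1  [D.fin + 1]
12. n6.wid = 22  [22]
13. n7.idx = 21  [terminal]
14. n8.tag = -7  [terminal]
15. n9.idx = 30  [terminal]
16. n6.val = "xk"  ["xk"]
17. n10.key = 18  [len(A.val) + 16]
18. n11.fin = 23  [terminal]
19. n12.idx = 15  [terminal]
20. n13.tag = -5  [terminal]
21. n10.val = 16  [c.tag * -1 + 11]
22. n5.env = 8  [C.val * -2 + 40]
23. n5.off = 13  [C.val * -1 + 29]
24. n5.fin = 2  [C.val - 14]
25. n5.tag = false  [C.val > 16]
26. n14.fin = 15  [terminal]
27. n0.tag = true  [S₁.tag == false]
28. n0.ok = 10  [D.off - 3]
29. n0.hot = -2  [S₁.ok + D.off - 15]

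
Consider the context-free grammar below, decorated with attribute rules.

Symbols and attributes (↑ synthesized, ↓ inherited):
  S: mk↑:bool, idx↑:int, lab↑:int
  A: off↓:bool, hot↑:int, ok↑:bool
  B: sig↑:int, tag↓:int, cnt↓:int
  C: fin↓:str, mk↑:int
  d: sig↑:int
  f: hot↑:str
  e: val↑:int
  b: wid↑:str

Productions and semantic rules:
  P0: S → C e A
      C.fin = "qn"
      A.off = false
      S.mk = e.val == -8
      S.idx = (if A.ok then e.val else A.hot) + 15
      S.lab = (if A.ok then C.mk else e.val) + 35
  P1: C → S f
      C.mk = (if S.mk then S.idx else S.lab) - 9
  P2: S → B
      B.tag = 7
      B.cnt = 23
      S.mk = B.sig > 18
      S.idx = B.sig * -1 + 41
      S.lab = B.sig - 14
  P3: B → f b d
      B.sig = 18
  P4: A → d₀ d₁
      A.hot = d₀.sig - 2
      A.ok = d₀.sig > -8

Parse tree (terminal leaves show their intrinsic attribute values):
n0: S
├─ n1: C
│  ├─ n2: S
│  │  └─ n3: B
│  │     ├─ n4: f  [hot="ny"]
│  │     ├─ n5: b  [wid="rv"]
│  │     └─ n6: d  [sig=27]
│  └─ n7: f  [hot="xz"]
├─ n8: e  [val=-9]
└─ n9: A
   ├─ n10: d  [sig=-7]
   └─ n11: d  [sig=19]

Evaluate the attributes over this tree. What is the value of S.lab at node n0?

30

1. n1.fin = "qn"  ["qn"]
2. n3.tag = 7  [7]
3. n3.cnt = 23  [23]
4. n4.hot = "ny"  [terminal]
5. n5.wid = "rv"  [terminal]
6. n6.sig = 27  [terminal]
7. n3.sig = 18  [18]
8. n2.mk = false  [B.sig > 18]
9. n2.idx = 23  [B.sig * -1 + 41]
10. n2.lab = 4  [B.sig - 14]
11. n7.hot = "xz"  [terminal]
12. n1.mk = -5  [(if S.mk then S.idx else S.lab) - 9]
13. n8.val = -9  [terminal]
14. n9.off = false  [false]
15. n10.sig = -7  [terminal]
16. n11.sig = 19  [terminal]
17. n9.hot = -9  [d₀.sig - 2]
18. n9.ok = true  [d₀.sig > -8]
19. n0.mk = false  [e.val == -8]
20. n0.idx = 6  [(if A.ok then e.val else A.hot) + 15]
21. n0.lab = 30  [(if A.ok then C.mk else e.val) + 35]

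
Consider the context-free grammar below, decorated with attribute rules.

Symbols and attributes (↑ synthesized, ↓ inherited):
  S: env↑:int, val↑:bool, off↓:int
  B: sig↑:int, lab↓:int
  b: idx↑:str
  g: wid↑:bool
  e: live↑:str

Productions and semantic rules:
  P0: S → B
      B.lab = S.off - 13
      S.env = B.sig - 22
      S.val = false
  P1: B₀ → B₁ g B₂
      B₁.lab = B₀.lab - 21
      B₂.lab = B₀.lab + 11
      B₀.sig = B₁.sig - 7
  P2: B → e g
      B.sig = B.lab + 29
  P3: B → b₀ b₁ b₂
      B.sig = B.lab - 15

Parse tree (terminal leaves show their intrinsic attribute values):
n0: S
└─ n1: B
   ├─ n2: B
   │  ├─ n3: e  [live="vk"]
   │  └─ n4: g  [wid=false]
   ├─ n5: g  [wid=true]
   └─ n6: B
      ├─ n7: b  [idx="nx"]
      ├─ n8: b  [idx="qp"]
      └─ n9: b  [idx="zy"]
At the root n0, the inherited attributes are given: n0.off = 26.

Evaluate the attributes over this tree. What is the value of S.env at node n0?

1. n0.off = 26  [given at root]
2. n1.lab = 13  [S.off - 13]
3. n2.lab = -8  [B₀.lab - 21]
4. n3.live = "vk"  [terminal]
5. n4.wid = false  [terminal]
6. n2.sig = 21  [B.lab + 29]
7. n5.wid = true  [terminal]
8. n6.lab = 24  [B₀.lab + 11]
9. n7.idx = "nx"  [terminal]
10. n8.idx = "qp"  [terminal]
11. n9.idx = "zy"  [terminal]
12. n6.sig = 9  [B.lab - 15]
13. n1.sig = 14  [B₁.sig - 7]
14. n0.env = -8  [B.sig - 22]
15. n0.val = false  [false]

-8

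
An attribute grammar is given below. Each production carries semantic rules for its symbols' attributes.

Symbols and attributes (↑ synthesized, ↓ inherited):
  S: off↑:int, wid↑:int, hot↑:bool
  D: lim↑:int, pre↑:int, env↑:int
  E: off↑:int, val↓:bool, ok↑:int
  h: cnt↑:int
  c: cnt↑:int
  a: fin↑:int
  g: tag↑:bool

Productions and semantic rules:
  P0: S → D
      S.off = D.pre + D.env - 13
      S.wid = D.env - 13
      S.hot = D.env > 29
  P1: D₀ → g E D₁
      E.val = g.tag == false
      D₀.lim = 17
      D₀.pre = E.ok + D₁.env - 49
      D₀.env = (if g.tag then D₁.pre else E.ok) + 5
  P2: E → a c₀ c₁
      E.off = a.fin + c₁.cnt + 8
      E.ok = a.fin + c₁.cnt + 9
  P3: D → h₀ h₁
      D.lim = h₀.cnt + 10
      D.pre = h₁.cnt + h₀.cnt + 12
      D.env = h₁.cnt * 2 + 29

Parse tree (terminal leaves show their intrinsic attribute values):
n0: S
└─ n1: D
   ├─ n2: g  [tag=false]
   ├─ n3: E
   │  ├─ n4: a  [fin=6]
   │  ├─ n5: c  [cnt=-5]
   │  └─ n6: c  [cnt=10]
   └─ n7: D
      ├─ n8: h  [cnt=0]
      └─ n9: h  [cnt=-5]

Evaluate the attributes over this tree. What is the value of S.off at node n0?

12

1. n2.tag = false  [terminal]
2. n3.val = true  [g.tag == false]
3. n4.fin = 6  [terminal]
4. n5.cnt = -5  [terminal]
5. n6.cnt = 10  [terminal]
6. n3.off = 24  [a.fin + c₁.cnt + 8]
7. n3.ok = 25  [a.fin + c₁.cnt + 9]
8. n8.cnt = 0  [terminal]
9. n9.cnt = -5  [terminal]
10. n7.lim = 10  [h₀.cnt + 10]
11. n7.pre = 7  [h₁.cnt + h₀.cnt + 12]
12. n7.env = 19  [h₁.cnt * 2 + 29]
13. n1.lim = 17  [17]
14. n1.pre = -5  [E.ok + D₁.env - 49]
15. n1.env = 30  [(if g.tag then D₁.pre else E.ok) + 5]
16. n0.off = 12  [D.pre + D.env - 13]
17. n0.wid = 17  [D.env - 13]
18. n0.hot = true  [D.env > 29]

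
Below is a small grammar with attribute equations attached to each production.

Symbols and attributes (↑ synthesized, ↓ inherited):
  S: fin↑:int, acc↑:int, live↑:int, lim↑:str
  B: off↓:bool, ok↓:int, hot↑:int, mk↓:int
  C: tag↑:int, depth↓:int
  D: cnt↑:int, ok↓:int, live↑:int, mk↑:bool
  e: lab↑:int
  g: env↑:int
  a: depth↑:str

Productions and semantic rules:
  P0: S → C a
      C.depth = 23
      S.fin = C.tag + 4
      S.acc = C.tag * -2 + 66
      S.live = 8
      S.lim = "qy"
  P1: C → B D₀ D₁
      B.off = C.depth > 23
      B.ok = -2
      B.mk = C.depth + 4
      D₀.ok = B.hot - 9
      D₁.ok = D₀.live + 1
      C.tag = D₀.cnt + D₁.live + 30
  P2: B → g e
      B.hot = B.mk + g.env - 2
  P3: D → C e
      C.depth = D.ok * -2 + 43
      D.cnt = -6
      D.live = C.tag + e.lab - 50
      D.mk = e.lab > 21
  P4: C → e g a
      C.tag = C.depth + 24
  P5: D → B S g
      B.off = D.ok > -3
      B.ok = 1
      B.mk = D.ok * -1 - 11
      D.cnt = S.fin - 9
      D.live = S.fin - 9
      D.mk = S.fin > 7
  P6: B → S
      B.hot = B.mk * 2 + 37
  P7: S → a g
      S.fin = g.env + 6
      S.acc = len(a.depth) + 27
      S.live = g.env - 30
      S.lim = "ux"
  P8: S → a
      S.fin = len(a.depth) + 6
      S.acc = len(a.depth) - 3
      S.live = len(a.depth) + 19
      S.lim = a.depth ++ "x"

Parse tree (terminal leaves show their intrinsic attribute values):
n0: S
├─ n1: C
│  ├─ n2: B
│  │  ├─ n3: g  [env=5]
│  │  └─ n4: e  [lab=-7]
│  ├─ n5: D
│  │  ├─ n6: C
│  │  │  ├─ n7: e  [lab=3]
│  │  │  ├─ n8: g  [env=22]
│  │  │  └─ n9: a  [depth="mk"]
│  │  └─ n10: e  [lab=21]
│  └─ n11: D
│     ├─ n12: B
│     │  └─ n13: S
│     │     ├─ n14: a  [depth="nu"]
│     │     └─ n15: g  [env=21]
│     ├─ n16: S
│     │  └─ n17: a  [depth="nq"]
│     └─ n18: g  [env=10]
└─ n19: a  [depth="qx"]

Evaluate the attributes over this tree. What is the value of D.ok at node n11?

1. n1.depth = 23  [23]
2. n2.off = false  [C.depth > 23]
3. n2.ok = -2  [-2]
4. n2.mk = 27  [C.depth + 4]
5. n3.env = 5  [terminal]
6. n4.lab = -7  [terminal]
7. n2.hot = 30  [B.mk + g.env - 2]
8. n5.ok = 21  [B.hot - 9]
9. n6.depth = 1  [D.ok * -2 + 43]
10. n7.lab = 3  [terminal]
11. n8.env = 22  [terminal]
12. n9.depth = "mk"  [terminal]
13. n6.tag = 25  [C.depth + 24]
14. n10.lab = 21  [terminal]
15. n5.cnt = -6  [-6]
16. n5.live = -4  [C.tag + e.lab - 50]
17. n5.mk = false  [e.lab > 21]
18. n11.ok = -3  [D₀.live + 1]
19. n12.off = false  [D.ok > -3]
20. n12.ok = 1  [1]
21. n12.mk = -8  [D.ok * -1 - 11]
22. n14.depth = "nu"  [terminal]
23. n15.env = 21  [terminal]
24. n13.fin = 27  [g.env + 6]
25. n13.acc = 29  [len(a.depth) + 27]
26. n13.live = -9  [g.env - 30]
27. n13.lim = "ux"  ["ux"]
28. n12.hot = 21  [B.mk * 2 + 37]
29. n17.depth = "nq"  [terminal]
30. n16.fin = 8  [len(a.depth) + 6]
31. n16.acc = -1  [len(a.depth) - 3]
32. n16.live = 21  [len(a.depth) + 19]
33. n16.lim = "nqx"  [a.depth ++ "x"]
34. n18.env = 10  [terminal]
35. n11.cnt = -1  [S.fin - 9]
36. n11.live = -1  [S.fin - 9]
37. n11.mk = true  [S.fin > 7]
38. n1.tag = 23  [D₀.cnt + D₁.live + 30]
39. n19.depth = "qx"  [terminal]
40. n0.fin = 27  [C.tag + 4]
41. n0.acc = 20  [C.tag * -2 + 66]
42. n0.live = 8  [8]
43. n0.lim = "qy"  ["qy"]

-3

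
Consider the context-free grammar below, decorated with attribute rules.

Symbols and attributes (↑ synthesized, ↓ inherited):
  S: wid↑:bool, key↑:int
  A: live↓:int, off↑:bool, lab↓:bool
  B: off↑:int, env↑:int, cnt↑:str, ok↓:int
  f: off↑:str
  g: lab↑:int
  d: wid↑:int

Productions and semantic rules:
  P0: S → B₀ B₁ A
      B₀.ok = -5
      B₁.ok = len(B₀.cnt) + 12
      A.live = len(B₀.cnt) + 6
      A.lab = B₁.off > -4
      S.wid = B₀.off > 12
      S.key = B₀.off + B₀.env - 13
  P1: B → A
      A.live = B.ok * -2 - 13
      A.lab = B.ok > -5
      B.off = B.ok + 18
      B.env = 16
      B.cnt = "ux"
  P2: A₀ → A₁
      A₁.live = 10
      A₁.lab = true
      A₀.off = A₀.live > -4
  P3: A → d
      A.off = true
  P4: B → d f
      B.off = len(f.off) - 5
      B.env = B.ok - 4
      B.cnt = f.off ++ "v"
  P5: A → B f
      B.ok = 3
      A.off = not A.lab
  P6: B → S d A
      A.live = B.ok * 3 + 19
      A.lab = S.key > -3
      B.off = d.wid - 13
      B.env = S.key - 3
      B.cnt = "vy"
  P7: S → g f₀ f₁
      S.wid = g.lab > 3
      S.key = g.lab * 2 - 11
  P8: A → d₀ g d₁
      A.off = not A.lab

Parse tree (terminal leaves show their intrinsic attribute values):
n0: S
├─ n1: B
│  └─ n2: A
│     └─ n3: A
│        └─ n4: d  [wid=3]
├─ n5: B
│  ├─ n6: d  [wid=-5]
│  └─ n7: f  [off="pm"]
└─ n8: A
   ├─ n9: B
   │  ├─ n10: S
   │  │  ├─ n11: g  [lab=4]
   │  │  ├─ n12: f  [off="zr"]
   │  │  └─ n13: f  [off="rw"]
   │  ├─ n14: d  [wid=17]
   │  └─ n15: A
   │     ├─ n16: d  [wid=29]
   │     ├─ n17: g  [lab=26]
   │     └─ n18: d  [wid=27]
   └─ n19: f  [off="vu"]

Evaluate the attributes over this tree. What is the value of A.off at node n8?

1. n1.ok = -5  [-5]
2. n2.live = -3  [B.ok * -2 - 13]
3. n2.lab = false  [B.ok > -5]
4. n3.live = 10  [10]
5. n3.lab = true  [true]
6. n4.wid = 3  [terminal]
7. n3.off = true  [true]
8. n2.off = true  [A₀.live > -4]
9. n1.off = 13  [B.ok + 18]
10. n1.env = 16  [16]
11. n1.cnt = "ux"  ["ux"]
12. n5.ok = 14  [len(B₀.cnt) + 12]
13. n6.wid = -5  [terminal]
14. n7.off = "pm"  [terminal]
15. n5.off = -3  [len(f.off) - 5]
16. n5.env = 10  [B.ok - 4]
17. n5.cnt = "pmv"  [f.off ++ "v"]
18. n8.live = 8  [len(B₀.cnt) + 6]
19. n8.lab = true  [B₁.off > -4]
20. n9.ok = 3  [3]
21. n11.lab = 4  [terminal]
22. n12.off = "zr"  [terminal]
23. n13.off = "rw"  [terminal]
24. n10.wid = true  [g.lab > 3]
25. n10.key = -3  [g.lab * 2 - 11]
26. n14.wid = 17  [terminal]
27. n15.live = 28  [B.ok * 3 + 19]
28. n15.lab = false  [S.key > -3]
29. n16.wid = 29  [terminal]
30. n17.lab = 26  [terminal]
31. n18.wid = 27  [terminal]
32. n15.off = true  [not A.lab]
33. n9.off = 4  [d.wid - 13]
34. n9.env = -6  [S.key - 3]
35. n9.cnt = "vy"  ["vy"]
36. n19.off = "vu"  [terminal]
37. n8.off = false  [not A.lab]
38. n0.wid = true  [B₀.off > 12]
39. n0.key = 16  [B₀.off + B₀.env - 13]

false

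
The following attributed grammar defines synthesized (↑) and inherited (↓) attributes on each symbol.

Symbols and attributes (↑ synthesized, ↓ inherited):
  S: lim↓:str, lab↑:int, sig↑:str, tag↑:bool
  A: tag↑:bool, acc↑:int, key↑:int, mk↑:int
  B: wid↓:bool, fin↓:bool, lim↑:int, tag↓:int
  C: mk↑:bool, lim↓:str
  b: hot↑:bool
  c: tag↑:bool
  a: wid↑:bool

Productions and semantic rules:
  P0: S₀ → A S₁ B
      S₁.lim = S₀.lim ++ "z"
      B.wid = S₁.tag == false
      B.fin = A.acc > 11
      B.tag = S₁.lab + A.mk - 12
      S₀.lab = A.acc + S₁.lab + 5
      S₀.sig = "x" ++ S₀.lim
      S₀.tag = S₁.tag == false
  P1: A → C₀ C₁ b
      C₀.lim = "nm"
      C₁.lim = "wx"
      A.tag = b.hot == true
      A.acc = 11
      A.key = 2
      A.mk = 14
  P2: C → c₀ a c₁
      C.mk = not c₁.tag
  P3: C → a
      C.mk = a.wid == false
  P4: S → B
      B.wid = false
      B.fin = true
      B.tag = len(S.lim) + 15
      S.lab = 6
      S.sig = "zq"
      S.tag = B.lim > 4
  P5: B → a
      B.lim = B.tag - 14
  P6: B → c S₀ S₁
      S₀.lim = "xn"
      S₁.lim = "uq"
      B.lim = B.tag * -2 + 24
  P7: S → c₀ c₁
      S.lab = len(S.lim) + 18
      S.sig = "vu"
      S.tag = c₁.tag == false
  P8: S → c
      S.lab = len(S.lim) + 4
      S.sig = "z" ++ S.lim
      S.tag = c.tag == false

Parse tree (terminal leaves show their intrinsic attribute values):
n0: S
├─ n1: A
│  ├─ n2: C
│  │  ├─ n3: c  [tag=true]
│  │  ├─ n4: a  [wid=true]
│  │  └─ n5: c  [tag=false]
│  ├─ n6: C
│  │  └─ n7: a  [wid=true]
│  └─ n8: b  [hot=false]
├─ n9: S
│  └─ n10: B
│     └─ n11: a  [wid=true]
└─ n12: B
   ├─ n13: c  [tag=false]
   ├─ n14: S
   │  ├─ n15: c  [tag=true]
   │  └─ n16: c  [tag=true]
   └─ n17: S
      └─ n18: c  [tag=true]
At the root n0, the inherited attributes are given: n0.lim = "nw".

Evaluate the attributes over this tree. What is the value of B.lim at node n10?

1. n0.lim = "nw"  [given at root]
2. n2.lim = "nm"  ["nm"]
3. n3.tag = true  [terminal]
4. n4.wid = true  [terminal]
5. n5.tag = false  [terminal]
6. n2.mk = true  [not c₁.tag]
7. n6.lim = "wx"  ["wx"]
8. n7.wid = true  [terminal]
9. n6.mk = false  [a.wid == false]
10. n8.hot = false  [terminal]
11. n1.tag = false  [b.hot == true]
12. n1.acc = 11  [11]
13. n1.key = 2  [2]
14. n1.mk = 14  [14]
15. n9.lim = "nwz"  [S₀.lim ++ "z"]
16. n10.wid = false  [false]
17. n10.fin = true  [true]
18. n10.tag = 18  [len(S.lim) + 15]
19. n11.wid = true  [terminal]
20. n10.lim = 4  [B.tag - 14]
21. n9.lab = 6  [6]
22. n9.sig = "zq"  ["zq"]
23. n9.tag = false  [B.lim > 4]
24. n12.wid = true  [S₁.tag == false]
25. n12.fin = false  [A.acc > 11]
26. n12.tag = 8  [S₁.lab + A.mk - 12]
27. n13.tag = false  [terminal]
28. n14.lim = "xn"  ["xn"]
29. n15.tag = true  [terminal]
30. n16.tag = true  [terminal]
31. n14.lab = 20  [len(S.lim) + 18]
32. n14.sig = "vu"  ["vu"]
33. n14.tag = false  [c₁.tag == false]
34. n17.lim = "uq"  ["uq"]
35. n18.tag = true  [terminal]
36. n17.lab = 6  [len(S.lim) + 4]
37. n17.sig = "zuq"  ["z" ++ S.lim]
38. n17.tag = false  [c.tag == false]
39. n12.lim = 8  [B.tag * -2 + 24]
40. n0.lab = 22  [A.acc + S₁.lab + 5]
41. n0.sig = "xnw"  ["x" ++ S₀.lim]
42. n0.tag = true  [S₁.tag == false]

4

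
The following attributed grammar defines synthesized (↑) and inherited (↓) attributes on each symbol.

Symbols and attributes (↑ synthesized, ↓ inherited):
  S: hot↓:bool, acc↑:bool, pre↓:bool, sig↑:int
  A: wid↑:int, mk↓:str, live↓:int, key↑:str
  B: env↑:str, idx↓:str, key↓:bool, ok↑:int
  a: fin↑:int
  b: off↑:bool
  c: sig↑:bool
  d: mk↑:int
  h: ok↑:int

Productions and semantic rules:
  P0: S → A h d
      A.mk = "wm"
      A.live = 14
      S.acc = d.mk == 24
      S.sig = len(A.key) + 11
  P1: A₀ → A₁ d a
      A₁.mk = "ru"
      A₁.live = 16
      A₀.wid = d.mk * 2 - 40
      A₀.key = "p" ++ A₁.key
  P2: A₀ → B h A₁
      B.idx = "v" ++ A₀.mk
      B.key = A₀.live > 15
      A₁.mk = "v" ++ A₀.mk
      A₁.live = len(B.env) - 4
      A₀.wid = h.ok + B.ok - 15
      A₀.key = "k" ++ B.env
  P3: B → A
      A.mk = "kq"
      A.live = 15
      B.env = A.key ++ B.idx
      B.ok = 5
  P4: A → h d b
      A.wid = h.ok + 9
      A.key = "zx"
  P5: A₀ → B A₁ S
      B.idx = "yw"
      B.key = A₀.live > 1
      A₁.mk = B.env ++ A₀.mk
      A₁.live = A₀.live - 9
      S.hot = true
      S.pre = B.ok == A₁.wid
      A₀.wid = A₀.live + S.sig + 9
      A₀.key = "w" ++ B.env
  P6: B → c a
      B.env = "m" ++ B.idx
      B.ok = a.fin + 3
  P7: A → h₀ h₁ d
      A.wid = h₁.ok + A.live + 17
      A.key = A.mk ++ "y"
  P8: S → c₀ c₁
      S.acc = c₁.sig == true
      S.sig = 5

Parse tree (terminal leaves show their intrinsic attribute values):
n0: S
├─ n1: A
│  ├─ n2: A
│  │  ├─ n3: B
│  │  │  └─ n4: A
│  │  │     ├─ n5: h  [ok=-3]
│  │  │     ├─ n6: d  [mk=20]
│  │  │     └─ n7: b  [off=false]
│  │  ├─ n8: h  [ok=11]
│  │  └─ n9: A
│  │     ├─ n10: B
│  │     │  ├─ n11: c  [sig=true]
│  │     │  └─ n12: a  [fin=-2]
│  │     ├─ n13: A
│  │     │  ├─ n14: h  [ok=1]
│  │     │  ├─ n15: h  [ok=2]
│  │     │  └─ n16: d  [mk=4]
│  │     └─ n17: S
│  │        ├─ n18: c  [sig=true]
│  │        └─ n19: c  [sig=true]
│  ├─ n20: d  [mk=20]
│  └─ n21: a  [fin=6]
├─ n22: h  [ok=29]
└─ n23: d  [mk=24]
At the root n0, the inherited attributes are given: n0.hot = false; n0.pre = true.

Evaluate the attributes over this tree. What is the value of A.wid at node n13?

1. n0.hot = false  [given at root]
2. n0.pre = true  [given at root]
3. n1.mk = "wm"  ["wm"]
4. n1.live = 14  [14]
5. n2.mk = "ru"  ["ru"]
6. n2.live = 16  [16]
7. n3.idx = "vru"  ["v" ++ A₀.mk]
8. n3.key = true  [A₀.live > 15]
9. n4.mk = "kq"  ["kq"]
10. n4.live = 15  [15]
11. n5.ok = -3  [terminal]
12. n6.mk = 20  [terminal]
13. n7.off = false  [terminal]
14. n4.wid = 6  [h.ok + 9]
15. n4.key = "zx"  ["zx"]
16. n3.env = "zxvru"  [A.key ++ B.idx]
17. n3.ok = 5  [5]
18. n8.ok = 11  [terminal]
19. n9.mk = "vru"  ["v" ++ A₀.mk]
20. n9.live = 1  [len(B.env) - 4]
21. n10.idx = "yw"  ["yw"]
22. n10.key = false  [A₀.live > 1]
23. n11.sig = true  [terminal]
24. n12.fin = -2  [terminal]
25. n10.env = "myw"  ["m" ++ B.idx]
26. n10.ok = 1  [a.fin + 3]
27. n13.mk = "mywvru"  [B.env ++ A₀.mk]
28. n13.live = -8  [A₀.live - 9]
29. n14.ok = 1  [terminal]
30. n15.ok = 2  [terminal]
31. n16.mk = 4  [terminal]
32. n13.wid = 11  [h₁.ok + A.live + 17]
33. n13.key = "mywvruy"  [A.mk ++ "y"]
34. n17.hot = true  [true]
35. n17.pre = false  [B.ok == A₁.wid]
36. n18.sig = true  [terminal]
37. n19.sig = true  [terminal]
38. n17.acc = true  [c₁.sig == true]
39. n17.sig = 5  [5]
40. n9.wid = 15  [A₀.live + S.sig + 9]
41. n9.key = "wmyw"  ["w" ++ B.env]
42. n2.wid = 1  [h.ok + B.ok - 15]
43. n2.key = "kzxvru"  ["k" ++ B.env]
44. n20.mk = 20  [terminal]
45. n21.fin = 6  [terminal]
46. n1.wid = 0  [d.mk * 2 - 40]
47. n1.key = "pkzxvru"  ["p" ++ A₁.key]
48. n22.ok = 29  [terminal]
49. n23.mk = 24  [terminal]
50. n0.acc = true  [d.mk == 24]
51. n0.sig = 18  [len(A.key) + 11]

11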